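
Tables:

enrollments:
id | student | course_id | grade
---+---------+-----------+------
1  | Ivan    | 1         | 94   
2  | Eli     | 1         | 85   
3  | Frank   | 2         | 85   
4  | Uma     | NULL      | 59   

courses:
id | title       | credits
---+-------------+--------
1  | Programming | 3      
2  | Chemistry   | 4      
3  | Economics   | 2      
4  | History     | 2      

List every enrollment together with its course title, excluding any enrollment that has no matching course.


INNER JOIN keeps only enrollments rows whose course_id matches an id in courses. Walk through each enrollment:
  - enrollment 1 (Ivan): course_id=1 -> matches Programming
  - enrollment 2 (Eli): course_id=1 -> matches Programming
  - enrollment 3 (Frank): course_id=2 -> matches Chemistry
  - enrollment 4 (Uma): course_id=NULL, no match -> dropped
So 1 of 4 rows is dropped.

SQL:
SELECT a.student, b.title AS course
FROM enrollments a
INNER JOIN courses b ON a.course_id = b.id

Result:
student | course     
--------+------------
Ivan    | Programming
Eli     | Programming
Frank   | Chemistry  


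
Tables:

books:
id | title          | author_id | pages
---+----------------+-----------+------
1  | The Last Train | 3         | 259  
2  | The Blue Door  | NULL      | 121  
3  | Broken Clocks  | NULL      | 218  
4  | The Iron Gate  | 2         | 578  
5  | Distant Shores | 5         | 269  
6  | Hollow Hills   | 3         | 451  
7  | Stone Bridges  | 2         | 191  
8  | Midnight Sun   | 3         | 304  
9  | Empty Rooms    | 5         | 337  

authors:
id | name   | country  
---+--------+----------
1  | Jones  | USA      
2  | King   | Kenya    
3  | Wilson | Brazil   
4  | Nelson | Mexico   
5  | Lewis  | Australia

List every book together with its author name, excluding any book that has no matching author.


INNER JOIN keeps only books rows whose author_id matches an id in authors. Walk through each book:
  - book 1 (The Last Train): author_id=3 -> matches Wilson
  - book 2 (The Blue Door): author_id=NULL, no match -> dropped
  - book 3 (Broken Clocks): author_id=NULL, no match -> dropped
  - book 4 (The Iron Gate): author_id=2 -> matches King
  - book 5 (Distant Shores): author_id=5 -> matches Lewis
  - book 6 (Hollow Hills): author_id=3 -> matches Wilson
  - book 7 (Stone Bridges): author_id=2 -> matches King
  - book 8 (Midnight Sun): author_id=3 -> matches Wilson
  - book 9 (Empty Rooms): author_id=5 -> matches Lewis
So 2 of 9 rows are dropped.

SQL:
SELECT a.title, b.name AS author
FROM books a
INNER JOIN authors b ON a.author_id = b.id

Result:
title          | author
---------------+-------
The Last Train | Wilson
The Iron Gate  | King  
Distant Shores | Lewis 
Hollow Hills   | Wilson
Stone Bridges  | King  
Midnight Sun   | Wilson
Empty Rooms    | Lewis 


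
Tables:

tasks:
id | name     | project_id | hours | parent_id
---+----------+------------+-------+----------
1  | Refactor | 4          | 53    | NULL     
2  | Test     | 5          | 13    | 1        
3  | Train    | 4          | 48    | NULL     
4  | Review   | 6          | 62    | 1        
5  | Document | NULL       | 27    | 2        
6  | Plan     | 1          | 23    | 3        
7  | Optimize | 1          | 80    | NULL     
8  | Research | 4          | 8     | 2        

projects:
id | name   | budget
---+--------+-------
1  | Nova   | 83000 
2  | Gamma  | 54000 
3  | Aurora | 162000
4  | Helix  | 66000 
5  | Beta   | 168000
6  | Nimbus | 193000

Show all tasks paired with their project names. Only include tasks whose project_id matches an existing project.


INNER JOIN keeps only tasks rows whose project_id matches an id in projects. Walk through each task:
  - task 1 (Refactor): project_id=4 -> matches Helix
  - task 2 (Test): project_id=5 -> matches Beta
  - task 3 (Train): project_id=4 -> matches Helix
  - task 4 (Review): project_id=6 -> matches Nimbus
  - task 5 (Document): project_id=NULL, no match -> dropped
  - task 6 (Plan): project_id=1 -> matches Nova
  - task 7 (Optimize): project_id=1 -> matches Nova
  - task 8 (Research): project_id=4 -> matches Helix
So 1 of 8 rows is dropped.

SQL:
SELECT a.name, b.name AS project
FROM tasks a
INNER JOIN projects b ON a.project_id = b.id

Result:
name     | project
---------+--------
Refactor | Helix  
Test     | Beta   
Train    | Helix  
Review   | Nimbus 
Plan     | Nova   
Optimize | Nova   
Research | Helix  


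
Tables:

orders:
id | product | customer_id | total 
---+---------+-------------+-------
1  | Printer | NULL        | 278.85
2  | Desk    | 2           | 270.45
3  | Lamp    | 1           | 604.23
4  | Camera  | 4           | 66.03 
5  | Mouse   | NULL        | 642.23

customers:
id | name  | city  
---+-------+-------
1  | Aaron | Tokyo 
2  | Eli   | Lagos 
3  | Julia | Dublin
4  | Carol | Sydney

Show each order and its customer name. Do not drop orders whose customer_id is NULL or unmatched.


LEFT JOIN keeps every row from orders (the left table); where customer_id has no match in customers, the customer columns become NULL. Walk through each order:
  - order 1 (Printer): customer_id=NULL, no match -> kept with NULL
  - order 2 (Desk): customer_id=2 -> matches Eli
  - order 3 (Lamp): customer_id=1 -> matches Aaron
  - order 4 (Camera): customer_id=4 -> matches Carol
  - order 5 (Mouse): customer_id=NULL, no match -> kept with NULL
All 5 rows appear; 2 have NULL customer.

SQL:
SELECT a.product, b.name AS customer
FROM orders a
LEFT JOIN customers b ON a.customer_id = b.id

Result:
product | customer
--------+---------
Printer | NULL    
Desk    | Eli     
Lamp    | Aaron   
Camera  | Carol   
Mouse   | NULL    


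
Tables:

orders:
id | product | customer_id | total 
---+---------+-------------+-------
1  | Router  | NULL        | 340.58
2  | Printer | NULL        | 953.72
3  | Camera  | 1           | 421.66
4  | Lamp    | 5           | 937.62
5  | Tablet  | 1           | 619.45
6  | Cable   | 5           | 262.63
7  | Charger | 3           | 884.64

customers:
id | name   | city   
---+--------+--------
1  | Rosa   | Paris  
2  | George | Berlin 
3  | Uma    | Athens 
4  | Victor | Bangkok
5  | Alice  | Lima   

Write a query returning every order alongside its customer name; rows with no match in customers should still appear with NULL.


LEFT JOIN keeps every row from orders (the left table); where customer_id has no match in customers, the customer columns become NULL. Walk through each order:
  - order 1 (Router): customer_id=NULL, no match -> kept with NULL
  - order 2 (Printer): customer_id=NULL, no match -> kept with NULL
  - order 3 (Camera): customer_id=1 -> matches Rosa
  - order 4 (Lamp): customer_id=5 -> matches Alice
  - order 5 (Tablet): customer_id=1 -> matches Rosa
  - order 6 (Cable): customer_id=5 -> matches Alice
  - order 7 (Charger): customer_id=3 -> matches Uma
All 7 rows appear; 2 have NULL customer.

SQL:
SELECT a.product, b.name AS customer
FROM orders a
LEFT JOIN customers b ON a.customer_id = b.id

Result:
product | customer
--------+---------
Router  | NULL    
Printer | NULL    
Camera  | Rosa    
Lamp    | Alice   
Tablet  | Rosa    
Cable   | Alice   
Charger | Uma     


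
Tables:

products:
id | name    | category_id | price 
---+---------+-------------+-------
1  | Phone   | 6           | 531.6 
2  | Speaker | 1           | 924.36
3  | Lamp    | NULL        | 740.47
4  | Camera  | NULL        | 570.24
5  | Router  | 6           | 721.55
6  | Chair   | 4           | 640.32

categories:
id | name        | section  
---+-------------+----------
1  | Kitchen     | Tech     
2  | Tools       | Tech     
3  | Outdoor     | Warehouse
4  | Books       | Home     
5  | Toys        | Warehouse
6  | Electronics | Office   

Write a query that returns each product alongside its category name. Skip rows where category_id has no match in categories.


INNER JOIN keeps only products rows whose category_id matches an id in categories. Walk through each product:
  - product 1 (Phone): category_id=6 -> matches Electronics
  - product 2 (Speaker): category_id=1 -> matches Kitchen
  - product 3 (Lamp): category_id=NULL, no match -> dropped
  - product 4 (Camera): category_id=NULL, no match -> dropped
  - product 5 (Router): category_id=6 -> matches Electronics
  - product 6 (Chair): category_id=4 -> matches Books
So 2 of 6 rows are dropped.

SQL:
SELECT a.name, b.name AS category
FROM products a
INNER JOIN categories b ON a.category_id = b.id

Result:
name    | category   
--------+------------
Phone   | Electronics
Speaker | Kitchen    
Router  | Electronics
Chair   | Books      


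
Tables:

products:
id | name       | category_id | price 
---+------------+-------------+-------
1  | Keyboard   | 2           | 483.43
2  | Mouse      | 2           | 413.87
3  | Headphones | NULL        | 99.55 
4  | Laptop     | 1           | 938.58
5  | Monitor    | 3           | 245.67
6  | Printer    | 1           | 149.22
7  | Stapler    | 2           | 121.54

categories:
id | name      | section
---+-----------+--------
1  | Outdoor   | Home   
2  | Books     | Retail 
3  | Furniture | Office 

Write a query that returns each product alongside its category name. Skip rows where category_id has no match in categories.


INNER JOIN keeps only products rows whose category_id matches an id in categories. Walk through each product:
  - product 1 (Keyboard): category_id=2 -> matches Books
  - product 2 (Mouse): category_id=2 -> matches Books
  - product 3 (Headphones): category_id=NULL, no match -> dropped
  - product 4 (Laptop): category_id=1 -> matches Outdoor
  - product 5 (Monitor): category_id=3 -> matches Furniture
  - product 6 (Printer): category_id=1 -> matches Outdoor
  - product 7 (Stapler): category_id=2 -> matches Books
So 1 of 7 rows is dropped.

SQL:
SELECT a.name, b.name AS category
FROM products a
INNER JOIN categories b ON a.category_id = b.id

Result:
name     | category 
---------+----------
Keyboard | Books    
Mouse    | Books    
Laptop   | Outdoor  
Monitor  | Furniture
Printer  | Outdoor  
Stapler  | Books    


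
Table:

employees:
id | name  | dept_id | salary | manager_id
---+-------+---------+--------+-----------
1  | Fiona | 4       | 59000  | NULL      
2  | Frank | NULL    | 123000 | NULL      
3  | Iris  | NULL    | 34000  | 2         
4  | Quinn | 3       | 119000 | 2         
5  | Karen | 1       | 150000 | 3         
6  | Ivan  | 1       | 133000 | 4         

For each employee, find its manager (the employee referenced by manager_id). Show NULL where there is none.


This is a self-join: employees is joined to a second copy of itself, matching each row's manager_id to another row's id. Use LEFT JOIN so rows with manager_id=NULL are kept.
  - employee 1 (Fiona): manager_id=NULL -> NULL
  - employee 2 (Frank): manager_id=NULL -> NULL
  - employee 3 (Iris): manager_id=2 -> Frank
  - employee 4 (Quinn): manager_id=2 -> Frank
  - employee 5 (Karen): manager_id=3 -> Iris
  - employee 6 (Ivan): manager_id=4 -> Quinn

SQL:
SELECT a.name AS item, b.name AS manager
FROM employees a
LEFT JOIN employees b ON a.manager_id = b.id

Result:
item  | manager
------+--------
Fiona | NULL   
Frank | NULL   
Iris  | Frank  
Quinn | Frank  
Karen | Iris   
Ivan  | Quinn  


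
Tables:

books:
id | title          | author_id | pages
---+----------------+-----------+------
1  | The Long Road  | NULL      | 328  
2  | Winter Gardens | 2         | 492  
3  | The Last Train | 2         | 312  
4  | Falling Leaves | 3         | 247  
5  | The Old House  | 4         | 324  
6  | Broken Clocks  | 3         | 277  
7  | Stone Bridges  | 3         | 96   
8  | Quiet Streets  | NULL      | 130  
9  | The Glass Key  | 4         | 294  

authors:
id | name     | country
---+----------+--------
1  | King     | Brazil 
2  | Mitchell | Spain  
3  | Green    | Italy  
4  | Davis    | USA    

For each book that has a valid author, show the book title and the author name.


INNER JOIN keeps only books rows whose author_id matches an id in authors. Walk through each book:
  - book 1 (The Long Road): author_id=NULL, no match -> dropped
  - book 2 (Winter Gardens): author_id=2 -> matches Mitchell
  - book 3 (The Last Train): author_id=2 -> matches Mitchell
  - book 4 (Falling Leaves): author_id=3 -> matches Green
  - book 5 (The Old House): author_id=4 -> matches Davis
  - book 6 (Broken Clocks): author_id=3 -> matches Green
  - book 7 (Stone Bridges): author_id=3 -> matches Green
  - book 8 (Quiet Streets): author_id=NULL, no match -> dropped
  - book 9 (The Glass Key): author_id=4 -> matches Davis
So 2 of 9 rows are dropped.

SQL:
SELECT a.title, b.name AS author
FROM books a
INNER JOIN authors b ON a.author_id = b.id

Result:
title          | author  
---------------+---------
Winter Gardens | Mitchell
The Last Train | Mitchell
Falling Leaves | Green   
The Old House  | Davis   
Broken Clocks  | Green   
Stone Bridges  | Green   
The Glass Key  | Davis   


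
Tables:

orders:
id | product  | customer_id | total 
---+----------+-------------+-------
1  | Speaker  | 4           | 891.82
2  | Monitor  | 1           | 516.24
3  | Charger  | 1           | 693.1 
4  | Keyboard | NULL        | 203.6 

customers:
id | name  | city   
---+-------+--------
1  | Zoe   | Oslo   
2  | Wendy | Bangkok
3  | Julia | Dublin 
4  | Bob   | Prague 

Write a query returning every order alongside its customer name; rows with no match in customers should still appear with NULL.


LEFT JOIN keeps every row from orders (the left table); where customer_id has no match in customers, the customer columns become NULL. Walk through each order:
  - order 1 (Speaker): customer_id=4 -> matches Bob
  - order 2 (Monitor): customer_id=1 -> matches Zoe
  - order 3 (Charger): customer_id=1 -> matches Zoe
  - order 4 (Keyboard): customer_id=NULL, no match -> kept with NULL
All 4 rows appear; 1 has NULL customer.

SQL:
SELECT a.product, b.name AS customer
FROM orders a
LEFT JOIN customers b ON a.customer_id = b.id

Result:
product  | customer
---------+---------
Speaker  | Bob     
Monitor  | Zoe     
Charger  | Zoe     
Keyboard | NULL    


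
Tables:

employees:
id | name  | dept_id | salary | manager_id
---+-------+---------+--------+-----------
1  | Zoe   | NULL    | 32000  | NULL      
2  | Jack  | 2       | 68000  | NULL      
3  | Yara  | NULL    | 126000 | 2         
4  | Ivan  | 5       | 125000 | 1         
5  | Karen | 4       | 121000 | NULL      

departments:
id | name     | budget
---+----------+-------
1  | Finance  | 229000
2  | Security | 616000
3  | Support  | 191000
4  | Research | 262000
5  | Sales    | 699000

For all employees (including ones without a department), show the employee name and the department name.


LEFT JOIN keeps every row from employees (the left table); where dept_id has no match in departments, the department columns become NULL. Walk through each employee:
  - employee 1 (Zoe): dept_id=NULL, no match -> kept with NULL
  - employee 2 (Jack): dept_id=2 -> matches Security
  - employee 3 (Yara): dept_id=NULL, no match -> kept with NULL
  - employee 4 (Ivan): dept_id=5 -> matches Sales
  - employee 5 (Karen): dept_id=4 -> matches Research
All 5 rows appear; 2 have NULL department.

SQL:
SELECT a.name, b.name AS department
FROM employees a
LEFT JOIN departments b ON a.dept_id = b.id

Result:
name  | department
------+-----------
Zoe   | NULL      
Jack  | Security  
Yara  | NULL      
Ivan  | Sales     
Karen | Research  


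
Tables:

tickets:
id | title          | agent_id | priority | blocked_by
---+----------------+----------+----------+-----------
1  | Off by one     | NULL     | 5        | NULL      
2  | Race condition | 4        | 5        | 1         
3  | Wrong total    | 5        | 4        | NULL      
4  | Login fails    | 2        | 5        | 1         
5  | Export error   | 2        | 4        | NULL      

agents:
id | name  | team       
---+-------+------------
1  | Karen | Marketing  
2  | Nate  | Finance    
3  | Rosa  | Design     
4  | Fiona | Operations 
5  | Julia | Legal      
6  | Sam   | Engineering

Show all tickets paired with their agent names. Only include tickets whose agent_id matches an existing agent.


INNER JOIN keeps only tickets rows whose agent_id matches an id in agents. Walk through each ticket:
  - ticket 1 (Off by one): agent_id=NULL, no match -> dropped
  - ticket 2 (Race condition): agent_id=4 -> matches Fiona
  - ticket 3 (Wrong total): agent_id=5 -> matches Julia
  - ticket 4 (Login fails): agent_id=2 -> matches Nate
  - ticket 5 (Export error): agent_id=2 -> matches Nate
So 1 of 5 rows is dropped.

SQL:
SELECT a.title, b.name AS agent
FROM tickets a
INNER JOIN agents b ON a.agent_id = b.id

Result:
title          | agent
---------------+------
Race condition | Fiona
Wrong total    | Julia
Login fails    | Nate 
Export error   | Nate 


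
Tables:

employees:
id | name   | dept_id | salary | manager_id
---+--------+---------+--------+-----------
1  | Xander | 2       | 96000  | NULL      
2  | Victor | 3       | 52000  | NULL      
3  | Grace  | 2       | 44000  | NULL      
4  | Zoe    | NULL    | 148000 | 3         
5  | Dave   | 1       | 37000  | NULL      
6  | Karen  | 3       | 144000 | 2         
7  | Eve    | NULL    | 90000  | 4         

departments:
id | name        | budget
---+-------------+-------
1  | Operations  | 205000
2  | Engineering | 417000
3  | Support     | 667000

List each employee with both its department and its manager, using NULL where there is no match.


Two LEFT JOINs from the same base table employees: one to departments via dept_id, one to employees itself via manager_id. Both are LEFT so every employee is preserved.
Match against departments:
  - employee 1 (Xander): dept_id=2 -> matches Engineering
  - employee 2 (Victor): dept_id=3 -> matches Support
  - employee 3 (Grace): dept_id=2 -> matches Engineering
  - employee 4 (Zoe): dept_id=NULL, no match -> kept with NULL
  - employee 5 (Dave): dept_id=1 -> matches Operations
  - employee 6 (Karen): dept_id=3 -> matches Support
  - employee 7 (Eve): dept_id=NULL, no match -> kept with NULL
Match against employees (self):
  - employee 1 (Xander): manager_id=NULL -> NULL
  - employee 2 (Victor): manager_id=NULL -> NULL
  - employee 3 (Grace): manager_id=NULL -> NULL
  - employee 4 (Zoe): manager_id=3 -> Grace
  - employee 5 (Dave): manager_id=NULL -> NULL
  - employee 6 (Karen): manager_id=2 -> Victor
  - employee 7 (Eve): manager_id=4 -> Zoe

SQL:
SELECT a.name, b.name AS department, c.name AS manager
FROM employees a
LEFT JOIN departments b ON a.dept_id = b.id
LEFT JOIN employees c ON a.manager_id = c.id

Result:
name   | department  | manager
-------+-------------+--------
Xander | Engineering | NULL   
Victor | Support     | NULL   
Grace  | Engineering | NULL   
Zoe    | NULL        | Grace  
Dave   | Operations  | NULL   
Karen  | Support     | Victor 
Eve    | NULL        | Zoe    


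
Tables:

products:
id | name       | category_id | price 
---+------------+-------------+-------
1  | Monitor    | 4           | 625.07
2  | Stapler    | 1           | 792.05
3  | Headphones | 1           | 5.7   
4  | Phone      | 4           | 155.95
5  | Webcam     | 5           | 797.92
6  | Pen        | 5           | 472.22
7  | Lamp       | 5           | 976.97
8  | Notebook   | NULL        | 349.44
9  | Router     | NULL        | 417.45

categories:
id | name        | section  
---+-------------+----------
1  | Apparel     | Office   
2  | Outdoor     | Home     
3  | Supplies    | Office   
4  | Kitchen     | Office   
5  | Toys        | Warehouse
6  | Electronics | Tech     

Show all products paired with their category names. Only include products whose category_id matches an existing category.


INNER JOIN keeps only products rows whose category_id matches an id in categories. Walk through each product:
  - product 1 (Monitor): category_id=4 -> matches Kitchen
  - product 2 (Stapler): category_id=1 -> matches Apparel
  - product 3 (Headphones): category_id=1 -> matches Apparel
  - product 4 (Phone): category_id=4 -> matches Kitchen
  - product 5 (Webcam): category_id=5 -> matches Toys
  - product 6 (Pen): category_id=5 -> matches Toys
  - product 7 (Lamp): category_id=5 -> matches Toys
  - product 8 (Notebook): category_id=NULL, no match -> dropped
  - product 9 (Router): category_id=NULL, no match -> dropped
So 2 of 9 rows are dropped.

SQL:
SELECT a.name, b.name AS category
FROM products a
INNER JOIN categories b ON a.category_id = b.id

Result:
name       | category
-----------+---------
Monitor    | Kitchen 
Stapler    | Apparel 
Headphones | Apparel 
Phone      | Kitchen 
Webcam     | Toys    
Pen        | Toys    
Lamp       | Toys    


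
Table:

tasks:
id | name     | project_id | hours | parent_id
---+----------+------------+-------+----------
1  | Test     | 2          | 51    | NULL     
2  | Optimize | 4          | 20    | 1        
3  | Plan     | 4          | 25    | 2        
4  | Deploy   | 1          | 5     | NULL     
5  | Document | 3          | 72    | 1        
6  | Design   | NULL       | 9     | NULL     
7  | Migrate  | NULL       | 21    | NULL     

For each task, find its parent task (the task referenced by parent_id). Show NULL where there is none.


This is a self-join: tasks is joined to a second copy of itself, matching each row's parent_id to another row's id. Use LEFT JOIN so rows with parent_id=NULL are kept.
  - task 1 (Test): parent_id=NULL -> NULL
  - task 2 (Optimize): parent_id=1 -> Test
  - task 3 (Plan): parent_id=2 -> Optimize
  - task 4 (Deploy): parent_id=NULL -> NULL
  - task 5 (Document): parent_id=1 -> Test
  - task 6 (Design): parent_id=NULL -> NULL
  - task 7 (Migrate): parent_id=NULL -> NULL

SQL:
SELECT a.name AS item, b.name AS parent
FROM tasks a
LEFT JOIN tasks b ON a.parent_id = b.id

Result:
item     | parent  
---------+---------
Test     | NULL    
Optimize | Test    
Plan     | Optimize
Deploy   | NULL    
Document | Test    
Design   | NULL    
Migrate  | NULL    


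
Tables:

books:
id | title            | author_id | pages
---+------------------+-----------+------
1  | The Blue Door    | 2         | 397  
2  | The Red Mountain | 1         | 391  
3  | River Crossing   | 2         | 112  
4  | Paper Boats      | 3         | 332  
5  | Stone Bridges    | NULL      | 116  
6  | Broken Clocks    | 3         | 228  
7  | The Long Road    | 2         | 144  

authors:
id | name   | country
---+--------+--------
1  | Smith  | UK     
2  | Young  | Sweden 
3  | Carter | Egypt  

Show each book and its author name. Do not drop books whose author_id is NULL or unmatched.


LEFT JOIN keeps every row from books (the left table); where author_id has no match in authors, the author columns become NULL. Walk through each book:
  - book 1 (The Blue Door): author_id=2 -> matches Young
  - book 2 (The Red Mountain): author_id=1 -> matches Smith
  - book 3 (River Crossing): author_id=2 -> matches Young
  - book 4 (Paper Boats): author_id=3 -> matches Carter
  - book 5 (Stone Bridges): author_id=NULL, no match -> kept with NULL
  - book 6 (Broken Clocks): author_id=3 -> matches Carter
  - book 7 (The Long Road): author_id=2 -> matches Young
All 7 rows appear; 1 has NULL author.

SQL:
SELECT a.title, b.name AS author
FROM books a
LEFT JOIN authors b ON a.author_id = b.id

Result:
title            | author
-----------------+-------
The Blue Door    | Young 
The Red Mountain | Smith 
River Crossing   | Young 
Paper Boats      | Carter
Stone Bridges    | NULL  
Broken Clocks    | Carter
The Long Road    | Young 


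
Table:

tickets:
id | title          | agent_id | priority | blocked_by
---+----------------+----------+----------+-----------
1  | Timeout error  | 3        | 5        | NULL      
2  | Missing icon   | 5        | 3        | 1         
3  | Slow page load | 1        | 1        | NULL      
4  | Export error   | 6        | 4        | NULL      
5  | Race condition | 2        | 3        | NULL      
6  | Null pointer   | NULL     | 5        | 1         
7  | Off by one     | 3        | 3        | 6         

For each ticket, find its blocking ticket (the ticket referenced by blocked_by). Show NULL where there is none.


This is a self-join: tickets is joined to a second copy of itself, matching each row's blocked_by to another row's id. Use LEFT JOIN so rows with blocked_by=NULL are kept.
  - ticket 1 (Timeout error): blocked_by=NULL -> NULL
  - ticket 2 (Missing icon): blocked_by=1 -> Timeout error
  - ticket 3 (Slow page load): blocked_by=NULL -> NULL
  - ticket 4 (Export error): blocked_by=NULL -> NULL
  - ticket 5 (Race condition): blocked_by=NULL -> NULL
  - ticket 6 (Null pointer): blocked_by=1 -> Timeout error
  - ticket 7 (Off by one): blocked_by=6 -> Null pointer

SQL:
SELECT a.title AS item, b.title AS blocked_by
FROM tickets a
LEFT JOIN tickets b ON a.blocked_by = b.id

Result:
item           | blocked_by   
---------------+--------------
Timeout error  | NULL         
Missing icon   | Timeout error
Slow page load | NULL         
Export error   | NULL         
Race condition | NULL         
Null pointer   | Timeout error
Off by one     | Null pointer 


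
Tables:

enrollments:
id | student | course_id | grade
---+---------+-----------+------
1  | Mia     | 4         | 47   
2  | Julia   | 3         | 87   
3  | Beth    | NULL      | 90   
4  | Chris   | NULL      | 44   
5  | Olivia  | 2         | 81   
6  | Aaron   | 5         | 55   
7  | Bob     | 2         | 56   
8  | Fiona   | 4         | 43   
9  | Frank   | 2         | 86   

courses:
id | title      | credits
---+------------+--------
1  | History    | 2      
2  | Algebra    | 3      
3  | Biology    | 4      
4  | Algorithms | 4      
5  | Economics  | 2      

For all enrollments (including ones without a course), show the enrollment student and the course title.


LEFT JOIN keeps every row from enrollments (the left table); where course_id has no match in courses, the course columns become NULL. Walk through each enrollment:
  - enrollment 1 (Mia): course_id=4 -> matches Algorithms
  - enrollment 2 (Julia): course_id=3 -> matches Biology
  - enrollment 3 (Beth): course_id=NULL, no match -> kept with NULL
  - enrollment 4 (Chris): course_id=NULL, no match -> kept with NULL
  - enrollment 5 (Olivia): course_id=2 -> matches Algebra
  - enrollment 6 (Aaron): course_id=5 -> matches Economics
  - enrollment 7 (Bob): course_id=2 -> matches Algebra
  - enrollment 8 (Fiona): course_id=4 -> matches Algorithms
  - enrollment 9 (Frank): course_id=2 -> matches Algebra
All 9 rows appear; 2 have NULL course.

SQL:
SELECT a.student, b.title AS course
FROM enrollments a
LEFT JOIN courses b ON a.course_id = b.id

Result:
student | course    
--------+-----------
Mia     | Algorithms
Julia   | Biology   
Beth    | NULL      
Chris   | NULL      
Olivia  | Algebra   
Aaron   | Economics 
Bob     | Algebra   
Fiona   | Algorithms
Frank   | Algebra   


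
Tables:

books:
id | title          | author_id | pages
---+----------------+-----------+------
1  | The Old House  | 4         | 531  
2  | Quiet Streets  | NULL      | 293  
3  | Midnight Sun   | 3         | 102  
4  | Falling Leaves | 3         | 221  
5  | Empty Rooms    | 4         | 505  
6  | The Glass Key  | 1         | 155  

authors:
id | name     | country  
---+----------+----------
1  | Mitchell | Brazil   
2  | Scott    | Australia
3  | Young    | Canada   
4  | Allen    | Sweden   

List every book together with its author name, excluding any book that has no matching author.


INNER JOIN keeps only books rows whose author_id matches an id in authors. Walk through each book:
  - book 1 (The Old House): author_id=4 -> matches Allen
  - book 2 (Quiet Streets): author_id=NULL, no match -> dropped
  - book 3 (Midnight Sun): author_id=3 -> matches Young
  - book 4 (Falling Leaves): author_id=3 -> matches Young
  - book 5 (Empty Rooms): author_id=4 -> matches Allen
  - book 6 (The Glass Key): author_id=1 -> matches Mitchell
So 1 of 6 rows is dropped.

SQL:
SELECT a.title, b.name AS author
FROM books a
INNER JOIN authors b ON a.author_id = b.id

Result:
title          | author  
---------------+---------
The Old House  | Allen   
Midnight Sun   | Young   
Falling Leaves | Young   
Empty Rooms    | Allen   
The Glass Key  | Mitchell


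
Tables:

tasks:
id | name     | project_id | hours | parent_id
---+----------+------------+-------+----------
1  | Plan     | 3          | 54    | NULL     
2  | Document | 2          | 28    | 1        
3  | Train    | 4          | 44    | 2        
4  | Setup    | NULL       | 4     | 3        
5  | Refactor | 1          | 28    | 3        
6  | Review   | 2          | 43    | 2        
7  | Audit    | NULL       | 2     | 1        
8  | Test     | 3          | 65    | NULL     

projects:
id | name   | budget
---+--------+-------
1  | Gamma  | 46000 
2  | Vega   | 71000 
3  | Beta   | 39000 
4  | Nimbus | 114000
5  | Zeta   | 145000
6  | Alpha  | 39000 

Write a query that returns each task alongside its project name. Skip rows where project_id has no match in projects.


INNER JOIN keeps only tasks rows whose project_id matches an id in projects. Walk through each task:
  - task 1 (Plan): project_id=3 -> matches Beta
  - task 2 (Document): project_id=2 -> matches Vega
  - task 3 (Train): project_id=4 -> matches Nimbus
  - task 4 (Setup): project_id=NULL, no match -> dropped
  - task 5 (Refactor): project_id=1 -> matches Gamma
  - task 6 (Review): project_id=2 -> matches Vega
  - task 7 (Audit): project_id=NULL, no match -> dropped
  - task 8 (Test): project_id=3 -> matches Beta
So 2 of 8 rows are dropped.

SQL:
SELECT a.name, b.name AS project
FROM tasks a
INNER JOIN projects b ON a.project_id = b.id

Result:
name     | project
---------+--------
Plan     | Beta   
Document | Vega   
Train    | Nimbus 
Refactor | Gamma  
Review   | Vega   
Test     | Beta   


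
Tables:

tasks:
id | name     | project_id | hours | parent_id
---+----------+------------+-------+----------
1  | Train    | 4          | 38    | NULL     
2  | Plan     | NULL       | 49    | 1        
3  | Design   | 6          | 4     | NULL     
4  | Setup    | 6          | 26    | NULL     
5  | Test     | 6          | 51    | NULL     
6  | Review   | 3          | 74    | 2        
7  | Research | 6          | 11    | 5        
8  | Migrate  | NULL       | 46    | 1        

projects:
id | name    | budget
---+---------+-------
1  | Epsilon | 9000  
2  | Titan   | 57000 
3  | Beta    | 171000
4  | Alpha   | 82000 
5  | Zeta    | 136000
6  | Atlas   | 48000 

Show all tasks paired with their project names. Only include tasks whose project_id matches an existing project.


INNER JOIN keeps only tasks rows whose project_id matches an id in projects. Walk through each task:
  - task 1 (Train): project_id=4 -> matches Alpha
  - task 2 (Plan): project_id=NULL, no match -> dropped
  - task 3 (Design): project_id=6 -> matches Atlas
  - task 4 (Setup): project_id=6 -> matches Atlas
  - task 5 (Test): project_id=6 -> matches Atlas
  - task 6 (Review): project_id=3 -> matches Beta
  - task 7 (Research): project_id=6 -> matches Atlas
  - task 8 (Migrate): project_id=NULL, no match -> dropped
So 2 of 8 rows are dropped.

SQL:
SELECT a.name, b.name AS project
FROM tasks a
INNER JOIN projects b ON a.project_id = b.id

Result:
name     | project
---------+--------
Train    | Alpha  
Design   | Atlas  
Setup    | Atlas  
Test     | Atlas  
Review   | Beta   
Research | Atlas  


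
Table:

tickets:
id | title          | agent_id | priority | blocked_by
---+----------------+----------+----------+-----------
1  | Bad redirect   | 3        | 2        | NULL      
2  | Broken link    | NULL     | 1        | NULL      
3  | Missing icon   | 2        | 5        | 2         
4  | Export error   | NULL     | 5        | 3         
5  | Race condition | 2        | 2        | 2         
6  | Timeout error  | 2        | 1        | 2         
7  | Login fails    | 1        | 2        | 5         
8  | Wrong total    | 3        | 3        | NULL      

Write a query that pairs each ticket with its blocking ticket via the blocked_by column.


This is a self-join: tickets is joined to a second copy of itself, matching each row's blocked_by to another row's id. Use LEFT JOIN so rows with blocked_by=NULL are kept.
  - ticket 1 (Bad redirect): blocked_by=NULL -> NULL
  - ticket 2 (Broken link): blocked_by=NULL -> NULL
  - ticket 3 (Missing icon): blocked_by=2 -> Broken link
  - ticket 4 (Export error): blocked_by=3 -> Missing icon
  - ticket 5 (Race condition): blocked_by=2 -> Broken link
  - ticket 6 (Timeout error): blocked_by=2 -> Broken link
  - ticket 7 (Login fails): blocked_by=5 -> Race condition
  - ticket 8 (Wrong total): blocked_by=NULL -> NULL

SQL:
SELECT a.title AS item, b.title AS blocked_by
FROM tickets a
LEFT JOIN tickets b ON a.blocked_by = b.id

Result:
item           | blocked_by    
---------------+---------------
Bad redirect   | NULL          
Broken link    | NULL          
Missing icon   | Broken link   
Export error   | Missing icon  
Race condition | Broken link   
Timeout error  | Broken link   
Login fails    | Race condition
Wrong total    | NULL          


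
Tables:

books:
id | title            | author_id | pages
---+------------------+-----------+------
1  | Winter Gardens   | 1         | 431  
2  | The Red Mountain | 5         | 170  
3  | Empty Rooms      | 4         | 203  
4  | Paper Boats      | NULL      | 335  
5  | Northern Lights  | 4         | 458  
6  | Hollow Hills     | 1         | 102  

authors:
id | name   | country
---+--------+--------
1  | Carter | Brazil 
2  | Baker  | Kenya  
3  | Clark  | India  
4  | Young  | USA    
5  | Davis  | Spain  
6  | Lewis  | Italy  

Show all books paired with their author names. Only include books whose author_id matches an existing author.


INNER JOIN keeps only books rows whose author_id matches an id in authors. Walk through each book:
  - book 1 (Winter Gardens): author_id=1 -> matches Carter
  - book 2 (The Red Mountain): author_id=5 -> matches Davis
  - book 3 (Empty Rooms): author_id=4 -> matches Young
  - book 4 (Paper Boats): author_id=NULL, no match -> dropped
  - book 5 (Northern Lights): author_id=4 -> matches Young
  - book 6 (Hollow Hills): author_id=1 -> matches Carter
So 1 of 6 rows is dropped.

SQL:
SELECT a.title, b.name AS author
FROM books a
INNER JOIN authors b ON a.author_id = b.id

Result:
title            | author
-----------------+-------
Winter Gardens   | Carter
The Red Mountain | Davis 
Empty Rooms      | Young 
Northern Lights  | Young 
Hollow Hills     | Carter


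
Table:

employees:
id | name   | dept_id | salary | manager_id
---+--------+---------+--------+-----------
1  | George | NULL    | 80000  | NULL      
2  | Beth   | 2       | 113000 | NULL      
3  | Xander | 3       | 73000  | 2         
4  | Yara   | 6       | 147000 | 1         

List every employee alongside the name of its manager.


This is a self-join: employees is joined to a second copy of itself, matching each row's manager_id to another row's id. Use LEFT JOIN so rows with manager_id=NULL are kept.
  - employee 1 (George): manager_id=NULL -> NULL
  - employee 2 (Beth): manager_id=NULL -> NULL
  - employee 3 (Xander): manager_id=2 -> Beth
  - employee 4 (Yara): manager_id=1 -> George

SQL:
SELECT a.name AS item, b.name AS manager
FROM employees a
LEFT JOIN employees b ON a.manager_id = b.id

Result:
item   | manager
-------+--------
George | NULL   
Beth   | NULL   
Xander | Beth   
Yara   | George 


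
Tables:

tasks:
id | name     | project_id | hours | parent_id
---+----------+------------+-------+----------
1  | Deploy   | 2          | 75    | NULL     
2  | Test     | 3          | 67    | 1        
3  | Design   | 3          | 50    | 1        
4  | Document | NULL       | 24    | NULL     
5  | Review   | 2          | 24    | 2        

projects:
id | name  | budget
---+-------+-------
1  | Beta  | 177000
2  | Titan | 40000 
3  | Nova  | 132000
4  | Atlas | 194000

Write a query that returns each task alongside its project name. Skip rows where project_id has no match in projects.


INNER JOIN keeps only tasks rows whose project_id matches an id in projects. Walk through each task:
  - task 1 (Deploy): project_id=2 -> matches Titan
  - task 2 (Test): project_id=3 -> matches Nova
  - task 3 (Design): project_id=3 -> matches Nova
  - task 4 (Document): project_id=NULL, no match -> dropped
  - task 5 (Review): project_id=2 -> matches Titan
So 1 of 5 rows is dropped.

SQL:
SELECT a.name, b.name AS project
FROM tasks a
INNER JOIN projects b ON a.project_id = b.id

Result:
name   | project
-------+--------
Deploy | Titan  
Test   | Nova   
Design | Nova   
Review | Titan  


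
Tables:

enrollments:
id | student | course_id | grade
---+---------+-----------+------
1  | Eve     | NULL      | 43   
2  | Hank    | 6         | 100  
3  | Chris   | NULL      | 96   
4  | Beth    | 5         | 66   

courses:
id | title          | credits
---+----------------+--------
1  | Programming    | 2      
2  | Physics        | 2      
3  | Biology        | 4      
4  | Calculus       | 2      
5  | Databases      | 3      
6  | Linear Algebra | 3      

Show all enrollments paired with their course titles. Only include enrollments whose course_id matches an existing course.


INNER JOIN keeps only enrollments rows whose course_id matches an id in courses. Walk through each enrollment:
  - enrollment 1 (Eve): course_id=NULL, no match -> dropped
  - enrollment 2 (Hank): course_id=6 -> matches Linear Algebra
  - enrollment 3 (Chris): course_id=NULL, no match -> dropped
  - enrollment 4 (Beth): course_id=5 -> matches Databases
So 2 of 4 rows are dropped.

SQL:
SELECT a.student, b.title AS course
FROM enrollments a
INNER JOIN courses b ON a.course_id = b.id

Result:
student | course        
--------+---------------
Hank    | Linear Algebra
Beth    | Databases     


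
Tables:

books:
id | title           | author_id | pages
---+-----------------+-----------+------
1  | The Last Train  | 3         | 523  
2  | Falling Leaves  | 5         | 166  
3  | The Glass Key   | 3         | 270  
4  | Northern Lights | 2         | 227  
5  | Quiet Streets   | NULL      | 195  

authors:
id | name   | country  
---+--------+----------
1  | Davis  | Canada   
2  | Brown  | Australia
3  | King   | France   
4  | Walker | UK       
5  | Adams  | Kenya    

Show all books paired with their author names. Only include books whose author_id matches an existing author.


INNER JOIN keeps only books rows whose author_id matches an id in authors. Walk through each book:
  - book 1 (The Last Train): author_id=3 -> matches King
  - book 2 (Falling Leaves): author_id=5 -> matches Adams
  - book 3 (The Glass Key): author_id=3 -> matches King
  - book 4 (Northern Lights): author_id=2 -> matches Brown
  - book 5 (Quiet Streets): author_id=NULL, no match -> dropped
So 1 of 5 rows is dropped.

SQL:
SELECT a.title, b.name AS author
FROM books a
INNER JOIN authors b ON a.author_id = b.id

Result:
title           | author
----------------+-------
The Last Train  | King  
Falling Leaves  | Adams 
The Glass Key   | King  
Northern Lights | Brown 


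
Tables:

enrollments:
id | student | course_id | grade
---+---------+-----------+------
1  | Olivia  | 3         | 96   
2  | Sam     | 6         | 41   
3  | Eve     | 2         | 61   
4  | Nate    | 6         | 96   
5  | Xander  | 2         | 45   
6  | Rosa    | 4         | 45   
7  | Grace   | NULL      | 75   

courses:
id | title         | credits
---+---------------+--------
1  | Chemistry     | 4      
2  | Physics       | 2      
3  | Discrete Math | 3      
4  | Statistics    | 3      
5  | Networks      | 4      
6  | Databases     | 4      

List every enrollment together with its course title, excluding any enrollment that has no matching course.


INNER JOIN keeps only enrollments rows whose course_id matches an id in courses. Walk through each enrollment:
  - enrollment 1 (Olivia): course_id=3 -> matches Discrete Math
  - enrollment 2 (Sam): course_id=6 -> matches Databases
  - enrollment 3 (Eve): course_id=2 -> matches Physics
  - enrollment 4 (Nate): course_id=6 -> matches Databases
  - enrollment 5 (Xander): course_id=2 -> matches Physics
  - enrollment 6 (Rosa): course_id=4 -> matches Statistics
  - enrollment 7 (Grace): course_id=NULL, no match -> dropped
So 1 of 7 rows is dropped.

SQL:
SELECT a.student, b.title AS course
FROM enrollments a
INNER JOIN courses b ON a.course_id = b.id

Result:
student | course       
--------+--------------
Olivia  | Discrete Math
Sam     | Databases    
Eve     | Physics      
Nate    | Databases    
Xander  | Physics      
Rosa    | Statistics   
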